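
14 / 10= 7 / 5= 1.40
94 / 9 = 10.44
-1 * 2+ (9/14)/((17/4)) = -1.85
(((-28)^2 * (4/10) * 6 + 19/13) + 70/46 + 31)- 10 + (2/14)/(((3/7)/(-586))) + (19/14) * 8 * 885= 355354397/31395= 11318.82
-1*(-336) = 336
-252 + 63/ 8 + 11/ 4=-1931/ 8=-241.38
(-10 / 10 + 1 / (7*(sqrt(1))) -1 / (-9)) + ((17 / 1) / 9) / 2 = 0.20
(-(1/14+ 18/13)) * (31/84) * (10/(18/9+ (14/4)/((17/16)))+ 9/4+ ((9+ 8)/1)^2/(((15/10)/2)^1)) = -16454645/78624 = -209.28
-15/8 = -1.88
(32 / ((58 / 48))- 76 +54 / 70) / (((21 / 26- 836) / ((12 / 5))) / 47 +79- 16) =-725530728 / 827485855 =-0.88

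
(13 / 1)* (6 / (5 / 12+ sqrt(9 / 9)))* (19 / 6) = 2964 / 17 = 174.35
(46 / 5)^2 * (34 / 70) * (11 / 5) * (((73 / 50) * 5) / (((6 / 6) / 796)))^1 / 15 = 11496435368 / 328125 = 35036.76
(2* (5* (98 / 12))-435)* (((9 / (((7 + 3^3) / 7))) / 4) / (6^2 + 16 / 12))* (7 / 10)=-3339 / 1088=-3.07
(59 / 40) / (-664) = -59 / 26560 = -0.00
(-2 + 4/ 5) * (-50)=60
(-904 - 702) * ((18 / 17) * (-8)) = 231264 / 17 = 13603.76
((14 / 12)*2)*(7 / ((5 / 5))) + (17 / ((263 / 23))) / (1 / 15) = 30482 / 789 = 38.63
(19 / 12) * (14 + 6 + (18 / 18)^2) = 33.25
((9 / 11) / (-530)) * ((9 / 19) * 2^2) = -162 / 55385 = -0.00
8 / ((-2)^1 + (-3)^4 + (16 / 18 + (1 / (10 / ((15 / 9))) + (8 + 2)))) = 144 / 1621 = 0.09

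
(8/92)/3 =2/69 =0.03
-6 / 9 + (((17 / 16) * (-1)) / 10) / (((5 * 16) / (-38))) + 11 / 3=19523 / 6400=3.05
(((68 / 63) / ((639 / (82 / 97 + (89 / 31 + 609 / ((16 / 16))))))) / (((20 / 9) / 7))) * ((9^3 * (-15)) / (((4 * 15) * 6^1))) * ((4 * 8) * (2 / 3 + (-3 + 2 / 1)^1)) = 1127572056 / 1067485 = 1056.29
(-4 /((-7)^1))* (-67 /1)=-268 /7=-38.29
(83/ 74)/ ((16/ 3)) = 249/ 1184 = 0.21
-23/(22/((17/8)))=-391/176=-2.22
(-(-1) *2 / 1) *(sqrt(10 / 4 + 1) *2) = 2 *sqrt(14) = 7.48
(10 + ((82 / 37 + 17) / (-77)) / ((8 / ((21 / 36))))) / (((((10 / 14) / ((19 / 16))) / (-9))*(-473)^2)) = -155613591 / 233107719680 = -0.00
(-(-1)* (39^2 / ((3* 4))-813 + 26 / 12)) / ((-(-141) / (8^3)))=-1050752 / 423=-2484.05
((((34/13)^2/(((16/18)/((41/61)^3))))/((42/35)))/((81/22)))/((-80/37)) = -0.24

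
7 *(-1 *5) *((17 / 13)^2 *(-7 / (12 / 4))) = 70805 / 507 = 139.65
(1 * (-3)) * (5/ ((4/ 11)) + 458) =-5661/ 4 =-1415.25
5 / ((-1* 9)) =-0.56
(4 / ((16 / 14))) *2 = 7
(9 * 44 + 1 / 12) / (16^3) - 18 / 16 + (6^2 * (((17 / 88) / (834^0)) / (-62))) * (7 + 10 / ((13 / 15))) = -677152543 / 217890816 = -3.11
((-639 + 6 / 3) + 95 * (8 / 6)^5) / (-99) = 57511 / 24057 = 2.39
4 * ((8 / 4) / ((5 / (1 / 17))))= 8 / 85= 0.09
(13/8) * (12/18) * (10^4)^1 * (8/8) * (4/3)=130000/9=14444.44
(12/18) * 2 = 4/3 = 1.33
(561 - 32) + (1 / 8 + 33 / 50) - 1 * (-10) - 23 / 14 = 753399 / 1400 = 538.14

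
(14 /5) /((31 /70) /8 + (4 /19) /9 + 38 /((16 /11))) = 268128 /2509271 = 0.11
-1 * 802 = -802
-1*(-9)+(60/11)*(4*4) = 1059/11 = 96.27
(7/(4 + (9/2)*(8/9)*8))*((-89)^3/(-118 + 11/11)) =4934783/4212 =1171.60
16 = 16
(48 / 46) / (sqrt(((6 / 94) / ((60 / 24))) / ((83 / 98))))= 4* sqrt(58515) / 161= 6.01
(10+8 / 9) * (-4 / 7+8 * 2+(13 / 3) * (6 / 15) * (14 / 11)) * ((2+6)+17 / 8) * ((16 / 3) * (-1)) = -570304 / 55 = -10369.16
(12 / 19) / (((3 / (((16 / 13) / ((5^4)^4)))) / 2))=128 / 37689208984375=0.00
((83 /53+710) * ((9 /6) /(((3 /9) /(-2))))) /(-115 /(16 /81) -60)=1810224 /181525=9.97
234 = 234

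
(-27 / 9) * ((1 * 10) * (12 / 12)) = -30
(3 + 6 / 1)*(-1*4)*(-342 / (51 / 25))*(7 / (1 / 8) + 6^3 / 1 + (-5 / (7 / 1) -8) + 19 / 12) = 190228950 / 119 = 1598562.61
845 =845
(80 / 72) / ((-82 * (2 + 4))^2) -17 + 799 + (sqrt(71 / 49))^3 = 71 * sqrt(71) / 343 + 851823221 / 1089288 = 783.74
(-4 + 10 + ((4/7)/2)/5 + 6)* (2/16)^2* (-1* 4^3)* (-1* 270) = 22788/7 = 3255.43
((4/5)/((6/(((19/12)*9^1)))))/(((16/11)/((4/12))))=209/480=0.44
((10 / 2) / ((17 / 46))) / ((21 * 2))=115 / 357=0.32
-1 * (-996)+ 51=1047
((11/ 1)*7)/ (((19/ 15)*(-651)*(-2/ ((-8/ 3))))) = -220/ 1767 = -0.12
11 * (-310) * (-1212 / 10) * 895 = 369896340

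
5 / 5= 1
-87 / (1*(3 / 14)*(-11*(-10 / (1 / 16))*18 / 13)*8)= -2639 / 126720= -0.02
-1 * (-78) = 78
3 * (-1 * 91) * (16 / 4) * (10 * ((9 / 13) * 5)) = -37800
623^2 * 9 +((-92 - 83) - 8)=3492978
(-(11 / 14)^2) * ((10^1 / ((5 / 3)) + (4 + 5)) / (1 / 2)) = -1815 / 98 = -18.52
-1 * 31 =-31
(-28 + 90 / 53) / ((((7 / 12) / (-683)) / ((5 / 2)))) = 28563060 / 371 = 76989.38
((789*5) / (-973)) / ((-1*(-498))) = -1315 / 161518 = -0.01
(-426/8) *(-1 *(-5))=-1065/4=-266.25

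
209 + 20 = 229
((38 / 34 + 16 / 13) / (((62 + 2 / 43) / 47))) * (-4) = -1048899 / 147407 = -7.12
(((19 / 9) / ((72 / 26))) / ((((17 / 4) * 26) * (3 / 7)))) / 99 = 133 / 817938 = 0.00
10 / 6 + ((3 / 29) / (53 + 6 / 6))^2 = 454141 / 272484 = 1.67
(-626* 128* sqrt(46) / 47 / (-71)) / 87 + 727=80128* sqrt(46) / 290319 + 727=728.87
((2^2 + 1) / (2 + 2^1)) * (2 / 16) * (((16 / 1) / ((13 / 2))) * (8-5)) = 15 / 13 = 1.15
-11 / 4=-2.75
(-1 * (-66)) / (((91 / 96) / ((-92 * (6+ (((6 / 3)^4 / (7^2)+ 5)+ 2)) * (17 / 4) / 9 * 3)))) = -539242176 / 4459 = -120933.43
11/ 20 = 0.55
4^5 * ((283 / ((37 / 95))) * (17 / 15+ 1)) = 176193536 / 111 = 1587329.15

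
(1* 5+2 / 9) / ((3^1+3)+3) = 47 / 81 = 0.58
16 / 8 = 2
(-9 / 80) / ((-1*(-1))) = -9 / 80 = -0.11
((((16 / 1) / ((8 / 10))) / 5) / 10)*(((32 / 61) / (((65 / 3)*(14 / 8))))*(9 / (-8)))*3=-2592 / 138775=-0.02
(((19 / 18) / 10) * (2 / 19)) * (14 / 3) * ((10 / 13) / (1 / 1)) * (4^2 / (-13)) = -224 / 4563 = -0.05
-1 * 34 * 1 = -34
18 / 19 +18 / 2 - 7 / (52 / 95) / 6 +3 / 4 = 50779 / 5928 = 8.57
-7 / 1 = -7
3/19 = 0.16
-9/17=-0.53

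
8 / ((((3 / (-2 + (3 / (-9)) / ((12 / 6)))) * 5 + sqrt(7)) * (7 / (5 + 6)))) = -102960 / 48419-14872 * sqrt(7) / 48419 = -2.94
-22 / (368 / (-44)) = 121 / 46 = 2.63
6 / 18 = 1 / 3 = 0.33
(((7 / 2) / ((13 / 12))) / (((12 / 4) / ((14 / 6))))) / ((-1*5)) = -98 / 195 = -0.50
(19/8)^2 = 5.64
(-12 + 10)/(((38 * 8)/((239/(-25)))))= 239/3800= 0.06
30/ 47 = 0.64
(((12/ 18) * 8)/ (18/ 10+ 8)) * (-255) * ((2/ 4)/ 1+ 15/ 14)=-218.08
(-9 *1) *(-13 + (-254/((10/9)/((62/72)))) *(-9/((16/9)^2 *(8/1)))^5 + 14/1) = -13780523946923212257/720575940379279360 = -19.12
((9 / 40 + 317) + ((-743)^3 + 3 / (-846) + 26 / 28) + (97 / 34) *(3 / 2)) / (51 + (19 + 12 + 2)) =-275291096280379 / 56377440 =-4883001.01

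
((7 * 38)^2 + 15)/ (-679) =-70771/ 679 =-104.23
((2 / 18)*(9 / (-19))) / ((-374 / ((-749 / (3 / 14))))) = -5243 / 10659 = -0.49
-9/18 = -1/2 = -0.50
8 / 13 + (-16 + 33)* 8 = 1776 / 13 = 136.62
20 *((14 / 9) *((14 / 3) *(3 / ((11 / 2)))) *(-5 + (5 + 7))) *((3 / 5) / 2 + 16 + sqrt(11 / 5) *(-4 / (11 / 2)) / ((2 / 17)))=894544 / 99 - 746368 *sqrt(55) / 1089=3952.96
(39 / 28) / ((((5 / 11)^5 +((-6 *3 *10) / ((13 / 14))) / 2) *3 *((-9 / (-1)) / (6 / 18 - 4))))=299393809 / 153380028060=0.00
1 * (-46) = -46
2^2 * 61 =244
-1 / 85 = -0.01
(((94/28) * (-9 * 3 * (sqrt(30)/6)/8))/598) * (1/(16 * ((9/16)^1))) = -47 * sqrt(30)/133952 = -0.00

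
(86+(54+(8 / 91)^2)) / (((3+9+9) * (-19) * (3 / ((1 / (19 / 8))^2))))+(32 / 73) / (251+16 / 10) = -696533242336 / 36657921610947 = -0.02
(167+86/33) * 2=11194/33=339.21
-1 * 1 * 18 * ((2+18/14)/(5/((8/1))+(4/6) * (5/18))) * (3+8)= -983664/1225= -802.99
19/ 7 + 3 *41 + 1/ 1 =887/ 7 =126.71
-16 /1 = -16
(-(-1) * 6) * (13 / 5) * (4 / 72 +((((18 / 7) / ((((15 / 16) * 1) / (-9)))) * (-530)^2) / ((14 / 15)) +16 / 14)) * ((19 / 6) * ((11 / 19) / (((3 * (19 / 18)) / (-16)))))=14992884519184 / 13965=1073604333.63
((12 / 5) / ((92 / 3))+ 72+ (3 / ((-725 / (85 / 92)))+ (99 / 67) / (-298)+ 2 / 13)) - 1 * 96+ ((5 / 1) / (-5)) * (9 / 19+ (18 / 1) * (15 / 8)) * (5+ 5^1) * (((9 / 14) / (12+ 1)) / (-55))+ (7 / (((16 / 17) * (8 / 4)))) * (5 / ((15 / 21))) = 3993723215871 / 1558659366880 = 2.56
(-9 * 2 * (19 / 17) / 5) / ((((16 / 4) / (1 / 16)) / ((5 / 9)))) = -19 / 544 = -0.03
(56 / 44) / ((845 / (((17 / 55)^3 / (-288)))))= -34391 / 222689610000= -0.00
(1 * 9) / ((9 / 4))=4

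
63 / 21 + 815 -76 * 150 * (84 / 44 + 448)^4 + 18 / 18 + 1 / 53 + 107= -362452029762131878561 / 775973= -467093609909277.61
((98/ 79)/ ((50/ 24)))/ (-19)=-0.03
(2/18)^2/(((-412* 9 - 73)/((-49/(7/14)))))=98/306261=0.00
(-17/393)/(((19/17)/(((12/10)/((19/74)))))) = -42772/236455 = -0.18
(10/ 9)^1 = 10/ 9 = 1.11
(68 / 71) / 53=0.02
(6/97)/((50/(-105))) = -0.13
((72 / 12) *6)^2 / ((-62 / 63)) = -40824 / 31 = -1316.90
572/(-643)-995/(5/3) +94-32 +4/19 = -6544391/12217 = -535.68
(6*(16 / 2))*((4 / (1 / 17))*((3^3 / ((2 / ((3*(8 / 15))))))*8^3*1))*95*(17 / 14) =29148512256 / 7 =4164073179.43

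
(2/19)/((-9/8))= -16/171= -0.09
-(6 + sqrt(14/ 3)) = -6 - sqrt(42)/ 3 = -8.16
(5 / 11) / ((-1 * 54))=-0.01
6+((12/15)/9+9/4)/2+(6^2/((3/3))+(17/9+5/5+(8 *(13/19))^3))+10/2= 177008773/823080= 215.06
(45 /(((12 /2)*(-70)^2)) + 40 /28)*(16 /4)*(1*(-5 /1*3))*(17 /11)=-132.61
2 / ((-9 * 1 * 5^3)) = -2 / 1125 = -0.00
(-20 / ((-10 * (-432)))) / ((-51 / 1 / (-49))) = -49 / 11016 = -0.00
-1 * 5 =-5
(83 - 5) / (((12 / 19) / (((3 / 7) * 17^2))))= 214149 / 14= 15296.36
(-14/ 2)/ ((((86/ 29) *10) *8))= -203/ 6880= -0.03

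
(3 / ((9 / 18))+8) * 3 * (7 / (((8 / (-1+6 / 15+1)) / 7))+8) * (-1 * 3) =-13167 / 10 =-1316.70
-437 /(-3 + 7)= -437 /4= -109.25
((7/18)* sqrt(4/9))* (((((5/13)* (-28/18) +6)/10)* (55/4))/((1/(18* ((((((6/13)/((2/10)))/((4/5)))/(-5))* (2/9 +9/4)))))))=-2706935/54756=-49.44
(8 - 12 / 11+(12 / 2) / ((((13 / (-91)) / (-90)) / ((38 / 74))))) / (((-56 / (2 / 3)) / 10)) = -1982080 / 8547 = -231.90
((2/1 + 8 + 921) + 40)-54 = 917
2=2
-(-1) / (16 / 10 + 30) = 5 / 158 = 0.03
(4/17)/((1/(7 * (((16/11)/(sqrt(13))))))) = 448 * sqrt(13)/2431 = 0.66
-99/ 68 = -1.46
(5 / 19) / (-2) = -5 / 38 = -0.13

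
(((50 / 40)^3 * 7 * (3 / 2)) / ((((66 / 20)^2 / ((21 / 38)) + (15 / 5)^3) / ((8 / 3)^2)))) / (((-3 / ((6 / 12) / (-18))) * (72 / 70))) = 5359375 / 190671408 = 0.03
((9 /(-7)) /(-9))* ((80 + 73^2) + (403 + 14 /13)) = 830.44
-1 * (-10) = 10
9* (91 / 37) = 819 / 37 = 22.14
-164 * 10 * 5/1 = -8200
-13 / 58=-0.22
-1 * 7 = -7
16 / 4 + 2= 6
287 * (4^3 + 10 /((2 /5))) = 25543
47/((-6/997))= -7809.83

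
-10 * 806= -8060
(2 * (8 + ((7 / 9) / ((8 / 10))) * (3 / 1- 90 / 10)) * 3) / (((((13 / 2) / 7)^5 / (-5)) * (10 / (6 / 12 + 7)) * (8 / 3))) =-756315 / 28561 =-26.48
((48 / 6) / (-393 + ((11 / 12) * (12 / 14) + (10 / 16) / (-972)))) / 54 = -0.00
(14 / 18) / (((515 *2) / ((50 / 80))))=7 / 14832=0.00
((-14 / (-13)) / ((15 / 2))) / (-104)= -7 / 5070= -0.00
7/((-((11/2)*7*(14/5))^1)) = -5/77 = -0.06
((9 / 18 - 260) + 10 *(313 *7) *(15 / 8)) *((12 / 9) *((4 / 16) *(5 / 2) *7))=1905015 / 8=238126.88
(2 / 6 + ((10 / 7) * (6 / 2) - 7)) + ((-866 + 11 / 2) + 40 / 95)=-688243 / 798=-862.46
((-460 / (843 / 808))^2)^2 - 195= 19084323406462011525805 / 505022001201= 37789093071.35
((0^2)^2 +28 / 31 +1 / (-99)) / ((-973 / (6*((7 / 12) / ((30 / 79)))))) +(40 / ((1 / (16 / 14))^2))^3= 429420535563763189 / 3011280273540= 142603.97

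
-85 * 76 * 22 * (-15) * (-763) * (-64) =104100057600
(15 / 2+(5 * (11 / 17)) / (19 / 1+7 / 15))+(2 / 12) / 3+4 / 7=2593543 / 312732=8.29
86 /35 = 2.46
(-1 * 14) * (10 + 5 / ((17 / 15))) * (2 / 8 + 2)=-15435 / 34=-453.97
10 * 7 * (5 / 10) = 35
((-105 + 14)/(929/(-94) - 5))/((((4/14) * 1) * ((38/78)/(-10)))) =-11676210/26581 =-439.27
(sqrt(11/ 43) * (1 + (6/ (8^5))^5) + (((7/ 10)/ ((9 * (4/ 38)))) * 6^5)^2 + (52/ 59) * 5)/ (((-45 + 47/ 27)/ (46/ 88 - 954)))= 1337292727126854023414024577 * sqrt(473)/ 2608937476592095673339346944 + 13788900848723859/ 18950800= 727615776.64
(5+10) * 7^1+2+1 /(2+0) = 215 /2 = 107.50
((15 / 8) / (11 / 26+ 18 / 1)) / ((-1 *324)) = -65 / 206928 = -0.00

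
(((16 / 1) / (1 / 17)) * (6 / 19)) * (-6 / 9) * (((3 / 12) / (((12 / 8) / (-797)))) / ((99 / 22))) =867136 / 513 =1690.32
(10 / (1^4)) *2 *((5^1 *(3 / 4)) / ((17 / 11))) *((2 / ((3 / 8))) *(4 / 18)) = 8800 / 153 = 57.52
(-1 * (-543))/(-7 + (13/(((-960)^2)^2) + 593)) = 461195182080000/497717084160013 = 0.93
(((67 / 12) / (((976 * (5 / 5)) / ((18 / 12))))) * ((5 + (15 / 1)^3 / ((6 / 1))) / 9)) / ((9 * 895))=15209 / 226416384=0.00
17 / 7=2.43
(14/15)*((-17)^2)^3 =337925966/15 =22528397.73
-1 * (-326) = 326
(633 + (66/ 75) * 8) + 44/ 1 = 17101/ 25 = 684.04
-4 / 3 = -1.33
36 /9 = 4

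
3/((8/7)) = 21/8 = 2.62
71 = 71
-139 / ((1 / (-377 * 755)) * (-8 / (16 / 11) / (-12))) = 949542360 / 11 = 86322032.73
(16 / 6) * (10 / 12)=20 / 9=2.22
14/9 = 1.56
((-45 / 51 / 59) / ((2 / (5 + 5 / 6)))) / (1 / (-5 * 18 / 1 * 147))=1157625 / 2006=577.08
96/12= 8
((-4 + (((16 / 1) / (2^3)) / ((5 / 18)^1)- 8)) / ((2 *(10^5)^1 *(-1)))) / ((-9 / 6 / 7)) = -7 / 62500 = -0.00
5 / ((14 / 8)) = 20 / 7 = 2.86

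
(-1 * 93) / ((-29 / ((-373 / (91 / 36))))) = -1248804 / 2639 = -473.21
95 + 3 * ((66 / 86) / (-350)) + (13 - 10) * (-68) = -1640549 / 15050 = -109.01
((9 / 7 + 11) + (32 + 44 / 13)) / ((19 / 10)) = 43380 / 1729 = 25.09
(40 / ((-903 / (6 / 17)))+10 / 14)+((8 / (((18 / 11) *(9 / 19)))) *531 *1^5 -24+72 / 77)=2764969609 / 506583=5458.08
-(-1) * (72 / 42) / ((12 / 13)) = 13 / 7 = 1.86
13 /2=6.50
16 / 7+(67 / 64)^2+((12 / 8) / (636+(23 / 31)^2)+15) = 322444262963 / 17539379200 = 18.38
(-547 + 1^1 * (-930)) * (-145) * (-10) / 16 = -1070825 / 8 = -133853.12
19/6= 3.17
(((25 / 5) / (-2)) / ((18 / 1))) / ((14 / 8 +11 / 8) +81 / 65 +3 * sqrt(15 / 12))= -1477450 / 19120761 +169000 * sqrt(5) / 6373587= -0.02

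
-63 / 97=-0.65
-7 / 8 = -0.88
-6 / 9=-2 / 3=-0.67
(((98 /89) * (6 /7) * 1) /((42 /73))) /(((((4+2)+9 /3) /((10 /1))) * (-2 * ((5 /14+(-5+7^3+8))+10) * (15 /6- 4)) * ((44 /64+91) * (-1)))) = -327040 /17587227789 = -0.00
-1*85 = -85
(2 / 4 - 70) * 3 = -417 / 2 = -208.50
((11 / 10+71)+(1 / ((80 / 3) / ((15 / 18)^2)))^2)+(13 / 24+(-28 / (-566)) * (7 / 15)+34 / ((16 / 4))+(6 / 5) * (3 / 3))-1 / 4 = 4283351087 / 52162560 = 82.12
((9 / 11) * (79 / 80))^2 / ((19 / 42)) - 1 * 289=-287.56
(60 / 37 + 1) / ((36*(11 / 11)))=97 / 1332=0.07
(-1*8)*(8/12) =-16/3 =-5.33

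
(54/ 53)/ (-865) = -54/ 45845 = -0.00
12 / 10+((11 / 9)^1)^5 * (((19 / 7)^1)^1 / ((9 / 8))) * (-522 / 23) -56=-9704015666 / 47534445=-204.15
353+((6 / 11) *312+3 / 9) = 17276 / 33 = 523.52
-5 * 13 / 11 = -65 / 11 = -5.91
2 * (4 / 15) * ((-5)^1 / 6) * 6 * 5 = -40 / 3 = -13.33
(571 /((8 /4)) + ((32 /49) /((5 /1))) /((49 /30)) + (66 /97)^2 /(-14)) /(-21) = -12901585087 /948822378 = -13.60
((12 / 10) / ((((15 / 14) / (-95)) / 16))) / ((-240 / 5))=532 / 15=35.47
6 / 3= 2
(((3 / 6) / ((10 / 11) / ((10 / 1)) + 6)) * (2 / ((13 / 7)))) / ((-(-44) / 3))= 21 / 3484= 0.01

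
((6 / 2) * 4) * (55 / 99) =20 / 3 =6.67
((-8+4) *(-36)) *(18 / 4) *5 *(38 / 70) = 12312 / 7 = 1758.86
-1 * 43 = -43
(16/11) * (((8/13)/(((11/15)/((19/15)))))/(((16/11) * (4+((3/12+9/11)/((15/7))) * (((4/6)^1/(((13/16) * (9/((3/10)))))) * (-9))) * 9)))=475/15594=0.03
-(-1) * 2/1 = 2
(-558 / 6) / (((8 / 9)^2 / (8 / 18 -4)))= 837 / 2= 418.50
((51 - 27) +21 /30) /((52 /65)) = 30.88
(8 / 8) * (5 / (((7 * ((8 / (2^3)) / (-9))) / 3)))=-135 / 7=-19.29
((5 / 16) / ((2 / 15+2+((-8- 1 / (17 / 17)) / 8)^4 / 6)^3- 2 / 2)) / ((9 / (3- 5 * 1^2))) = -128849018880000 / 23803636604880349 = -0.01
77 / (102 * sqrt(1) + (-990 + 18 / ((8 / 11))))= -308 / 3453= -0.09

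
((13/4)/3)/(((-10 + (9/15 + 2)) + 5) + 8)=0.19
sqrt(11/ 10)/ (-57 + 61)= sqrt(110)/ 40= 0.26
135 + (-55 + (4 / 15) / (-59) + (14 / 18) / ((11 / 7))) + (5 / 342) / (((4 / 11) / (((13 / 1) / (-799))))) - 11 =82157503163 / 1182296280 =69.49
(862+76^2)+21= 6659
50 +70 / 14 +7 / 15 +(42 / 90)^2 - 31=5554 / 225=24.68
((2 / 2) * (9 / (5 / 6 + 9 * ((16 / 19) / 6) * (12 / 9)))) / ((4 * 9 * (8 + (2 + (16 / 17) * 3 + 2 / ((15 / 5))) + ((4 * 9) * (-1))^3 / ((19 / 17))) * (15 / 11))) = -0.00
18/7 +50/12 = 283/42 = 6.74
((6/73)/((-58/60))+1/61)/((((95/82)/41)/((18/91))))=-536353308/1116389365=-0.48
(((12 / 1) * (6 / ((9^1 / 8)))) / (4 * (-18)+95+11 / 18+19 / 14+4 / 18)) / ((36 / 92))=448 / 69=6.49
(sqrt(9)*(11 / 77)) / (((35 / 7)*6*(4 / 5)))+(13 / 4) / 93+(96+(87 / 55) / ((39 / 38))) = 363412961 / 3723720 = 97.59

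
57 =57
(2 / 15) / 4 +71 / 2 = 533 / 15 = 35.53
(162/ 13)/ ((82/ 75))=6075/ 533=11.40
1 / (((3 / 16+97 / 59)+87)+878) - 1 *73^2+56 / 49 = -34038729647 / 6388823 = -5327.86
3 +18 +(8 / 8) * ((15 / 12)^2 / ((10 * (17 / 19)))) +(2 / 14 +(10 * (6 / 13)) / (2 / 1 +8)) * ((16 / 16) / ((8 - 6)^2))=1055709 / 49504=21.33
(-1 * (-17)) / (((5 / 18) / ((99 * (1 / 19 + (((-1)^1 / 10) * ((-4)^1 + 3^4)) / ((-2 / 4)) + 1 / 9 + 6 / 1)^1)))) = 62058942 / 475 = 130650.40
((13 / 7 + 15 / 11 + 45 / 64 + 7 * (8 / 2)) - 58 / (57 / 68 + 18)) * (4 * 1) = 26013167 / 225456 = 115.38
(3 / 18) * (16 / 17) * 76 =608 / 51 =11.92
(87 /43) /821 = 87 /35303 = 0.00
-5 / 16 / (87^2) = -5 / 121104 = -0.00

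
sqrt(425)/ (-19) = -5 * sqrt(17)/ 19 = -1.09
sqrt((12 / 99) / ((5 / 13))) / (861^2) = 2 * sqrt(2145) / 122317965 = 0.00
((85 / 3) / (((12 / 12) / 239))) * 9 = 60945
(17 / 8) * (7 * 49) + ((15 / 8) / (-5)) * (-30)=5921 / 8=740.12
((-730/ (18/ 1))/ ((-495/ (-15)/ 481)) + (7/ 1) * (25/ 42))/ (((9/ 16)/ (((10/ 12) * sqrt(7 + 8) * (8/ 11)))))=-55784800 * sqrt(15)/ 88209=-2449.34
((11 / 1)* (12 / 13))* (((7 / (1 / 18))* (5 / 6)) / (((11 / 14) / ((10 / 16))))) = 11025 / 13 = 848.08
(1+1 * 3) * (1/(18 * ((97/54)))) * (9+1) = 120/97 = 1.24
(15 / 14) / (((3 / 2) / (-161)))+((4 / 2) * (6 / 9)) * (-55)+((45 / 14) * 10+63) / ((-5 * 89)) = -1761973 / 9345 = -188.55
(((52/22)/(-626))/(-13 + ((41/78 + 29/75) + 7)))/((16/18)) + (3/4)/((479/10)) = 359794005/21815577916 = 0.02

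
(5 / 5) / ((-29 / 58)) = -2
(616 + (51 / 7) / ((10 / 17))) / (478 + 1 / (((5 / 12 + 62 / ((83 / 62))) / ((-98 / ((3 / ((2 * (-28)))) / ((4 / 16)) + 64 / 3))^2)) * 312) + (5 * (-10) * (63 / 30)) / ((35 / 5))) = 2991377812955311 / 2204079936741970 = 1.36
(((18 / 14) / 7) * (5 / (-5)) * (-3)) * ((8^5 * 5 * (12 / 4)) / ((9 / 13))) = 19169280 / 49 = 391209.80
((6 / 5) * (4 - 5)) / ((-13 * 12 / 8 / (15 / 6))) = 2 / 13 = 0.15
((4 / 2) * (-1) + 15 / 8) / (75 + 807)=-1 / 7056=-0.00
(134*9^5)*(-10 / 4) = -19781415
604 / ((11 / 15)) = 9060 / 11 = 823.64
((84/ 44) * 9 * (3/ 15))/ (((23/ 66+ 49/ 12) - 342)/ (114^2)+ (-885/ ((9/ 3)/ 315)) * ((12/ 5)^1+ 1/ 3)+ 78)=-3274992/ 241993082435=-0.00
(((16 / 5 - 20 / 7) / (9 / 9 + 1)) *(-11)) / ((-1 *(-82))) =-33 / 1435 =-0.02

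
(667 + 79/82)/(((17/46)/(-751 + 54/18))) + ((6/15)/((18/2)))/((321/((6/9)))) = -2402071010296/1776735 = -1351957.95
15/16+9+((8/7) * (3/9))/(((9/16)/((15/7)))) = 80359/7056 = 11.39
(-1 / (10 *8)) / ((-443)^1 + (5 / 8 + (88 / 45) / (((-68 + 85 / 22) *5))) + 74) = 0.00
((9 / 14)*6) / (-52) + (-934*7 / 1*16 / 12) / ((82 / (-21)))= 33316541 / 14924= 2232.41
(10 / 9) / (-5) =-2 / 9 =-0.22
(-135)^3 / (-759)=820125 / 253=3241.60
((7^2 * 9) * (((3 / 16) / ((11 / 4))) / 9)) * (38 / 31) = 2793 / 682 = 4.10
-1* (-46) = 46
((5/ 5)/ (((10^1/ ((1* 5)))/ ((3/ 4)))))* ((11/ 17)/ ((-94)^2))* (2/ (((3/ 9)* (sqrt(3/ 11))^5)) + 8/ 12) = 11/ 600848 + 1331* sqrt(33)/ 1802544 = 0.00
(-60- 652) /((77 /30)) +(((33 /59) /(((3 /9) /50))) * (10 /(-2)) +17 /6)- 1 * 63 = -20635963 /27258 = -757.06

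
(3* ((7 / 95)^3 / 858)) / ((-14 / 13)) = -49 / 37724500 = -0.00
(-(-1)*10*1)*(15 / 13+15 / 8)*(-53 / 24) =-27825 / 416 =-66.89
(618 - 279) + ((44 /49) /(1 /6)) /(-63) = 348743 /1029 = 338.91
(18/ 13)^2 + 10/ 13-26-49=-12221/ 169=-72.31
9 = 9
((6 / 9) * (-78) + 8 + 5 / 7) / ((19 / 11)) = -3333 / 133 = -25.06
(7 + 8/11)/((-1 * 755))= -0.01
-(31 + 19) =-50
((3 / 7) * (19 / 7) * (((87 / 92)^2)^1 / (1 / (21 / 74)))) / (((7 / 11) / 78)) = 555254271 / 15345232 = 36.18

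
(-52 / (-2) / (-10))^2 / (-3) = -2.25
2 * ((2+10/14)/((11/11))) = 5.43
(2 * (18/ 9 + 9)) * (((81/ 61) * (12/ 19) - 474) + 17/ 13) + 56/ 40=-781930621/ 75335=-10379.38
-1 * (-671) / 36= 671 / 36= 18.64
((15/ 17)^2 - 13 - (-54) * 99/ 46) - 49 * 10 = -2565769/ 6647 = -386.00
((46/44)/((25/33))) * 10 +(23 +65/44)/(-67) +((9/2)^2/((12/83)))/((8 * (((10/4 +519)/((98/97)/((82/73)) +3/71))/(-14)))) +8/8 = 34708810032779/2480605389680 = 13.99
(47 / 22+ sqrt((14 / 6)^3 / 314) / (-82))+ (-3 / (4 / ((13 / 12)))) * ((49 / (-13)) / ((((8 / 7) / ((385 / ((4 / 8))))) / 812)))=294879191 / 176 - 7 * sqrt(6594) / 231732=1675449.95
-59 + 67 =8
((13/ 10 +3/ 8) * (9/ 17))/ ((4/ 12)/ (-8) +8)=1809/ 16235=0.11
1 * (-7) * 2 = -14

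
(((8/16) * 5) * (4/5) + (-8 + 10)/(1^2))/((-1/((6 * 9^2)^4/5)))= -223154201664/5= -44630840332.80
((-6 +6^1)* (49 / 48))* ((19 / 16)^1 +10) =0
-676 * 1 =-676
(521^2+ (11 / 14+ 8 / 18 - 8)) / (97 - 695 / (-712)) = 2770.41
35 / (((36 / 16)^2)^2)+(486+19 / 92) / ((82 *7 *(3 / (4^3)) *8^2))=13926497 / 8450568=1.65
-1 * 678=-678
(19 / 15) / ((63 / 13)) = 247 / 945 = 0.26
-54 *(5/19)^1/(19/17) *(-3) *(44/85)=7128/361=19.75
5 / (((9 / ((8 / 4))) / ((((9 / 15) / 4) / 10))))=1 / 60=0.02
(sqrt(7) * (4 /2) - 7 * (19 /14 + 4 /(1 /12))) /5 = -691 /10 + 2 * sqrt(7) /5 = -68.04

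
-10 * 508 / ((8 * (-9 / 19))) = 12065 / 9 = 1340.56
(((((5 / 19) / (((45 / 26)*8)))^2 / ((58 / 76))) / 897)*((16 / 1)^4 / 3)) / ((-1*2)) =-53248 / 9238617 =-0.01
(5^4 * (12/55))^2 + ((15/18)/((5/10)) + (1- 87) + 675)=19185.71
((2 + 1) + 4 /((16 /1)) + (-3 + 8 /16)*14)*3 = -381 /4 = -95.25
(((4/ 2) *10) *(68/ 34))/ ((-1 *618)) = -20/ 309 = -0.06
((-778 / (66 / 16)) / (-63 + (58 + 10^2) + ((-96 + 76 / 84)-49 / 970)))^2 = 1785988740121600 / 1066610281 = 1674452.96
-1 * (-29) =29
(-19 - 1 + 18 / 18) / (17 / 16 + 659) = -304 / 10561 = -0.03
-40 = -40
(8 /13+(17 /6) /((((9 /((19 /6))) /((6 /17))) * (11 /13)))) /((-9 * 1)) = -7963 /69498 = -0.11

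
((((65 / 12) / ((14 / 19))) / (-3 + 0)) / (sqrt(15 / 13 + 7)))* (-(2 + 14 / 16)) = 28405* sqrt(1378) / 427392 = 2.47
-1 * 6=-6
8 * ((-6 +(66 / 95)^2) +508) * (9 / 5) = 326513232 / 45125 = 7235.75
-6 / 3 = -2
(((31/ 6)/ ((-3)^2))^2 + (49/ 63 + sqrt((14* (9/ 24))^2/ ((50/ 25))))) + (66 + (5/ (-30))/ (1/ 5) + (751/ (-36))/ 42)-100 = -1397107/ 40824 + 21* sqrt(2)/ 8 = -30.51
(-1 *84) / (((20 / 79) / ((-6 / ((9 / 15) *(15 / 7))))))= 7742 / 5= 1548.40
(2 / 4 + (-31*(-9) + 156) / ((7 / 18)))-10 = 15527 / 14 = 1109.07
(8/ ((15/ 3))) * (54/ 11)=432/ 55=7.85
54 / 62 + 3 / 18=193 / 186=1.04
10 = 10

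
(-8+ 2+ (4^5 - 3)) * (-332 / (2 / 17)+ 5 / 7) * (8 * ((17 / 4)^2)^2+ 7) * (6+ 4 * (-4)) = 1199063003625 / 16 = 74941437726.56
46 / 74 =23 / 37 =0.62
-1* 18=-18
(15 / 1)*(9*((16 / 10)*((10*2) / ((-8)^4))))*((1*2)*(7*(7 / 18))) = 735 / 128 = 5.74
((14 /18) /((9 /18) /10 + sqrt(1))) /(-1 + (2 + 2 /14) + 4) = 35 /243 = 0.14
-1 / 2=-0.50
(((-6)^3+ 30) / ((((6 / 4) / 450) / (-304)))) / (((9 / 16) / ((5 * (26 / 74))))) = 52978162.16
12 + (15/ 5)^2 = 21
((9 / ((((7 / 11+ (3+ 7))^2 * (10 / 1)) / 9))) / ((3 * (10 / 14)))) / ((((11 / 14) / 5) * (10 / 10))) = 539 / 2535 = 0.21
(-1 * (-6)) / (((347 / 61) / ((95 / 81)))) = 11590 / 9369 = 1.24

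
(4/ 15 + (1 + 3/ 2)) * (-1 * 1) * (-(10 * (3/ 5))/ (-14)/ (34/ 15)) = -249/ 476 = -0.52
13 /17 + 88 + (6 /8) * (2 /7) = 21177 /238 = 88.98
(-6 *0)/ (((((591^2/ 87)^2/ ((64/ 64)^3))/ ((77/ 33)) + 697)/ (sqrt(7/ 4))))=0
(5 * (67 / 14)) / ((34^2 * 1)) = 335 / 16184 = 0.02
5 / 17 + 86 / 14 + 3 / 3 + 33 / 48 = 15469 / 1904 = 8.12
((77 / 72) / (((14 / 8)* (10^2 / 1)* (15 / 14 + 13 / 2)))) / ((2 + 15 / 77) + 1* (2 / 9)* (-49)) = -5929 / 63865000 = -0.00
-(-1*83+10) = 73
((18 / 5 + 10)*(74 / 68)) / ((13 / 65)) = 74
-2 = -2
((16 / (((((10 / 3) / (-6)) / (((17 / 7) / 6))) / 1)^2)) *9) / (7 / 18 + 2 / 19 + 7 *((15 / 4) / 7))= 64047024 / 3556175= 18.01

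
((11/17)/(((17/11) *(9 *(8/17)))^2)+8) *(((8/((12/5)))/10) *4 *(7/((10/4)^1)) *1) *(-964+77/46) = -43775503499/1520208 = -28795.73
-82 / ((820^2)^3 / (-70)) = 7 / 370739843200000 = 0.00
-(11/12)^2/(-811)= 0.00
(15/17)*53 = 795/17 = 46.76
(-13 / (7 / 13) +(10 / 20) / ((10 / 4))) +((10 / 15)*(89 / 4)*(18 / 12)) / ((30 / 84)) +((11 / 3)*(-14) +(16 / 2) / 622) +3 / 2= -74867 / 6531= -11.46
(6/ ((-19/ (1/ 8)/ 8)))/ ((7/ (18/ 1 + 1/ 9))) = -326/ 399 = -0.82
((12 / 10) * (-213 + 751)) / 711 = 1076 / 1185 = 0.91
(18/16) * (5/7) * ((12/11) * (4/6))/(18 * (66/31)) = 0.02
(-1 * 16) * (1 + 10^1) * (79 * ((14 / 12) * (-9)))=145992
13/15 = 0.87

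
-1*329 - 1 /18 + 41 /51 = -100445 /306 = -328.25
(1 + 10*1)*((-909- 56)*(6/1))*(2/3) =-42460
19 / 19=1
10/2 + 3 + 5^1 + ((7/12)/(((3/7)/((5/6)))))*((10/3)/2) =9649/648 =14.89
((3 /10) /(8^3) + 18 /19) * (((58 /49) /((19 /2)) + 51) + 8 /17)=48.91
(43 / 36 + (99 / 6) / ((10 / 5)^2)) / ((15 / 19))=7277 / 1080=6.74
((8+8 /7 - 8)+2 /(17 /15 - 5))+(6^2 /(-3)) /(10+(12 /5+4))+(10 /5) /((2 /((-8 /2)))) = -34175 /8323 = -4.11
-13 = -13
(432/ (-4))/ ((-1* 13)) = 8.31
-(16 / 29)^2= -256 / 841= -0.30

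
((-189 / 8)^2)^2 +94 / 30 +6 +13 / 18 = 311530.81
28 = 28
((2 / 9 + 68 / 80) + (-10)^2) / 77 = 2599 / 1980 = 1.31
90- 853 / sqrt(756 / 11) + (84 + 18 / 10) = 879 / 5- 853 * sqrt(231) / 126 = 72.91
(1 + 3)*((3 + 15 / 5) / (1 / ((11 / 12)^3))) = 1331 / 72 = 18.49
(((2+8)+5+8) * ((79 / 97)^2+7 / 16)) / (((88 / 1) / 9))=34303833 / 13247872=2.59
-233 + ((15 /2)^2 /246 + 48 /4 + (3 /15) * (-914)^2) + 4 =273654383 /1640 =166862.43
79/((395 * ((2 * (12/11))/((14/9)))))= 77/540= 0.14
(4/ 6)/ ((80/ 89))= 89/ 120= 0.74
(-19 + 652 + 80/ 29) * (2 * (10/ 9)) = 368740/ 261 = 1412.80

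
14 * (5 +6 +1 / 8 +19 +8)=2135 / 4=533.75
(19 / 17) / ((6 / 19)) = 361 / 102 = 3.54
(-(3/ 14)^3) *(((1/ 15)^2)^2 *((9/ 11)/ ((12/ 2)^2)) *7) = -1/ 32340000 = -0.00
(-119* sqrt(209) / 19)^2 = 155771 / 19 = 8198.47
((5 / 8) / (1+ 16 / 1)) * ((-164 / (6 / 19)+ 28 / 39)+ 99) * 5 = -136375 / 1768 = -77.14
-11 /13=-0.85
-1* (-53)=53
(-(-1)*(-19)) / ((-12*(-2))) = -19 / 24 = -0.79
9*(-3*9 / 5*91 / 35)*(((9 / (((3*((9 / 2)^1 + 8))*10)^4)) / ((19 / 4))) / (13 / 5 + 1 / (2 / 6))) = -351 / 162353515625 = -0.00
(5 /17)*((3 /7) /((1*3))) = 5 /119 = 0.04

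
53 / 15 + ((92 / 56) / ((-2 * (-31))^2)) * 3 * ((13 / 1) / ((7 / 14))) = 1439579 / 403620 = 3.57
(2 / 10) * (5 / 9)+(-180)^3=-52487999 / 9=-5831999.89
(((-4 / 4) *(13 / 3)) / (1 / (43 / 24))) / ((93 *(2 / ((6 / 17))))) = -559 / 37944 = -0.01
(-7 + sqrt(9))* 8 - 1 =-33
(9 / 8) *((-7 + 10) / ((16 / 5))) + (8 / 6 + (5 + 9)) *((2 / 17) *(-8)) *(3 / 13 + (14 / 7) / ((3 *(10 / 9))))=-10.93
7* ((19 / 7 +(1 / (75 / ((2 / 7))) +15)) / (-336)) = -4651 / 12600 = -0.37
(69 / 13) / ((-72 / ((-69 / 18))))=529 / 1872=0.28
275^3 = 20796875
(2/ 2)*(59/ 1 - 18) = 41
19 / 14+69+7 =1083 / 14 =77.36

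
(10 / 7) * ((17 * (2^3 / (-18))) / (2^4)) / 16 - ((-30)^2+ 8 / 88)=-19961351 / 22176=-900.13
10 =10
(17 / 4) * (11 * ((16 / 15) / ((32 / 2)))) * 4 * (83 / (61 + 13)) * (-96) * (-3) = 745008 / 185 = 4027.07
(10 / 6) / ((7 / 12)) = 20 / 7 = 2.86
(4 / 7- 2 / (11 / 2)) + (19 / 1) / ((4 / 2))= 1495 / 154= 9.71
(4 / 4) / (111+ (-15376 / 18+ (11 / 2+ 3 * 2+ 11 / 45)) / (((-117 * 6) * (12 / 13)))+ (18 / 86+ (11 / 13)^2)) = 423811440 / 47986219261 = 0.01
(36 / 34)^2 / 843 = 108 / 81209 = 0.00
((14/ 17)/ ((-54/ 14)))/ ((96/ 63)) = -343/ 2448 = -0.14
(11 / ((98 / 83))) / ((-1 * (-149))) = 913 / 14602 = 0.06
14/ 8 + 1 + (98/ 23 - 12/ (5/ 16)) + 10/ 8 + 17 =-13.14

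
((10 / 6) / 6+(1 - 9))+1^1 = -121 / 18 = -6.72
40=40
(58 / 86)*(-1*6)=-174 / 43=-4.05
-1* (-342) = 342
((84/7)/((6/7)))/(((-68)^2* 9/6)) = 7/3468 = 0.00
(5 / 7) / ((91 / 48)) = 240 / 637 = 0.38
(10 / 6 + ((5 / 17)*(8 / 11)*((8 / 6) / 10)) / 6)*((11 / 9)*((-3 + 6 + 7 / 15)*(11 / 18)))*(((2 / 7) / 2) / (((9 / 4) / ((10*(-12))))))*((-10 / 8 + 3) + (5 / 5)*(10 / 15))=-186648176 / 2342277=-79.69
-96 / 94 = -48 / 47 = -1.02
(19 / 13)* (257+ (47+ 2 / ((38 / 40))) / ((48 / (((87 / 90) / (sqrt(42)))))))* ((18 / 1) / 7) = 9019* sqrt(42) / 101920+ 87894 / 91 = 966.44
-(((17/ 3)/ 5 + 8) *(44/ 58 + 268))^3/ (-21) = 704297002.84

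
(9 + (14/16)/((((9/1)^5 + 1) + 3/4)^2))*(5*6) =270.00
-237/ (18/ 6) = -79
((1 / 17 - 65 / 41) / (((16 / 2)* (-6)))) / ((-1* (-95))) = 7 / 20910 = 0.00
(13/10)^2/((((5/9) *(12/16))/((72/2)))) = 18252/125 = 146.02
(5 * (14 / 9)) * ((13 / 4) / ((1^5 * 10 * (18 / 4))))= 91 / 162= 0.56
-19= -19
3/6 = 1/2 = 0.50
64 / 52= 16 / 13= 1.23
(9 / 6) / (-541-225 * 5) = -3 / 3332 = -0.00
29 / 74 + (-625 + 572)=-3893 / 74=-52.61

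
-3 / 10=-0.30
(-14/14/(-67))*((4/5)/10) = 2/1675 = 0.00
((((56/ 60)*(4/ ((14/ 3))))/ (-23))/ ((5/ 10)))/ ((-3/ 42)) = 112/ 115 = 0.97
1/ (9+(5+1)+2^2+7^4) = 1/ 2420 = 0.00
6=6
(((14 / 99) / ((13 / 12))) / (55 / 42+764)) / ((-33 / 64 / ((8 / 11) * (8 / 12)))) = -802816 / 5005532961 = -0.00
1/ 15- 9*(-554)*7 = 523531/ 15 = 34902.07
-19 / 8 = -2.38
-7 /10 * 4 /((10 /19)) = -133 /25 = -5.32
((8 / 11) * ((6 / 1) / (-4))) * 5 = -5.45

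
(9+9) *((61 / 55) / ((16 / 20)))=549 / 22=24.95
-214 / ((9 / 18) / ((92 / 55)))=-39376 / 55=-715.93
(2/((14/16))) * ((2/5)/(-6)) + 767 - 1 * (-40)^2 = -87481/105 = -833.15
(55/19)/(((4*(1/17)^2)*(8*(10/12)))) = 9537/304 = 31.37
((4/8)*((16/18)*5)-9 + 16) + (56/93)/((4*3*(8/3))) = 10313/1116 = 9.24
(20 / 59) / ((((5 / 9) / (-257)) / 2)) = -18504 / 59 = -313.63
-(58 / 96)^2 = -0.37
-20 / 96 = -5 / 24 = -0.21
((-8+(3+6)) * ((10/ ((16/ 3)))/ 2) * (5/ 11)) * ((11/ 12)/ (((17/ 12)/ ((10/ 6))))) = 125/ 272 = 0.46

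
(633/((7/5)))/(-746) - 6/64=-0.70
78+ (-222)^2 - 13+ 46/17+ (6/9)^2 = 7550879/153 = 49352.15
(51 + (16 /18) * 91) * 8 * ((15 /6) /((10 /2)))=4748 /9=527.56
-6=-6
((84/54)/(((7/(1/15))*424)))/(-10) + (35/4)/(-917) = -357881/37492200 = -0.01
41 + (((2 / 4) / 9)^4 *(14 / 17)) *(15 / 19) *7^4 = 231783563 / 5651208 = 41.01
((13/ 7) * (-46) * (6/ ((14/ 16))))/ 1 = -28704/ 49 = -585.80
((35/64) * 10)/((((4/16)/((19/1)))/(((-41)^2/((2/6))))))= 16767975/8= 2095996.88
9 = 9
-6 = -6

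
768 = 768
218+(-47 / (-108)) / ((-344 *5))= 40495633 / 185760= 218.00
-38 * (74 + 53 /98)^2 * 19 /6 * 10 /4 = -32106753375 /19208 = -1671530.27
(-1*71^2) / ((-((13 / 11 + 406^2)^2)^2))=73805281 / 10809148022226057135937761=0.00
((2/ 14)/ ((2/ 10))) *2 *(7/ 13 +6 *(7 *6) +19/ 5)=33324/ 91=366.20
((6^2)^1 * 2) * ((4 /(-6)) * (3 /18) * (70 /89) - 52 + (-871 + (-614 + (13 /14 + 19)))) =-68053676 /623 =-109235.43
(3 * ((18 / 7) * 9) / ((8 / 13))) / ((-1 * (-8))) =3159 / 224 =14.10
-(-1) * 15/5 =3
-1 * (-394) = 394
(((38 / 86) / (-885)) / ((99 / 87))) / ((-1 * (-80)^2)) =551 / 8037216000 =0.00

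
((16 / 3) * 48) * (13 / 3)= 3328 / 3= 1109.33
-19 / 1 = -19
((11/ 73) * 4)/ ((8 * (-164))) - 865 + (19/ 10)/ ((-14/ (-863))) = -747.88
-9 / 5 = -1.80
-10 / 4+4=3 / 2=1.50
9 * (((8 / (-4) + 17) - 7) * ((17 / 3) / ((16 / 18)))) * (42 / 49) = 2754 / 7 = 393.43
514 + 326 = 840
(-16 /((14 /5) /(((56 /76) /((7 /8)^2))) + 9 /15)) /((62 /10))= -25600 /34813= -0.74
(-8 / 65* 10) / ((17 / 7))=-112 / 221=-0.51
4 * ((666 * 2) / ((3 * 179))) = 1776 / 179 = 9.92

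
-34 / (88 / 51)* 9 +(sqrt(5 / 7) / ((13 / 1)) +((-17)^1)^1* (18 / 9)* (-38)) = sqrt(35) / 91 +49045 / 44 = 1114.72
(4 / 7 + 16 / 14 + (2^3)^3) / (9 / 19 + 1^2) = 17081 / 49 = 348.59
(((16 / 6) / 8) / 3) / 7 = 1 / 63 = 0.02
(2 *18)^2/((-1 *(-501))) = 432/167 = 2.59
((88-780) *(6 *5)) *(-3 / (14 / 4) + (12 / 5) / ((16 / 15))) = -202410 / 7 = -28915.71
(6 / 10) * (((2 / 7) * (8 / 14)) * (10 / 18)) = 8 / 147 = 0.05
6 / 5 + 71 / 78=2.11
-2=-2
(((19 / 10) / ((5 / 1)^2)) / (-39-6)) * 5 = -19 / 2250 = -0.01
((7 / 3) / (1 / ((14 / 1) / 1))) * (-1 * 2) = -196 / 3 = -65.33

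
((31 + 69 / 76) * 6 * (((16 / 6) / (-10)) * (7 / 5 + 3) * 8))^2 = 1165812736 / 361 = 3229398.16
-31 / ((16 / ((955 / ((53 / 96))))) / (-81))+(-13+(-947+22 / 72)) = 516137983 / 1908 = 270512.57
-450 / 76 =-225 / 38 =-5.92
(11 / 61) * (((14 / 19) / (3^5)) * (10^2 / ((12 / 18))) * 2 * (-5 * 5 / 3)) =-385000 / 281637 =-1.37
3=3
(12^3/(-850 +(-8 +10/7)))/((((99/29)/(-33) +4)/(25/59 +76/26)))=-225115632/129919829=-1.73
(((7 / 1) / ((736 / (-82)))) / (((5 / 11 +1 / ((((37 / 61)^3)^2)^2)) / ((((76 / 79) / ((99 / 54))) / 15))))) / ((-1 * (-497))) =-5128119612549387483899 / 37709718138463826999491695520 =-0.00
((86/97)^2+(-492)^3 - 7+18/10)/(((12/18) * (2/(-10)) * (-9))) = -933807906769/9409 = -99246243.68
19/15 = 1.27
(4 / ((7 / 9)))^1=5.14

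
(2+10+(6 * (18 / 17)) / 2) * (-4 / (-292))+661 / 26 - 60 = -1108951 / 32266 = -34.37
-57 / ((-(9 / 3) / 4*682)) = 38 / 341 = 0.11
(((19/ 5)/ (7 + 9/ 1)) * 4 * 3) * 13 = 741/ 20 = 37.05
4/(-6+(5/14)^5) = -2151296/3223819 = -0.67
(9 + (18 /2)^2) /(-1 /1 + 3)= 45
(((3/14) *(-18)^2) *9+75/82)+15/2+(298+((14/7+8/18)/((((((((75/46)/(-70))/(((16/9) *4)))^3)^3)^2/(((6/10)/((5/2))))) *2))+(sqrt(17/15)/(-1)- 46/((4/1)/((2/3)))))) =743857458150709153027620617593534214581306448116207328867274555320970316640979716145944/4774753910028218402235597182178497314453125- sqrt(255)/15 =155789695587958169080458100000000000000000000.00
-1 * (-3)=3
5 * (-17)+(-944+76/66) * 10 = -313945/33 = -9513.48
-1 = -1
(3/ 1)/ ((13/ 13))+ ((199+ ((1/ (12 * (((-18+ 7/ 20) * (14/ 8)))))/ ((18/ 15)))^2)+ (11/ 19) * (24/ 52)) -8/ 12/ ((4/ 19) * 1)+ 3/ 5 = 243953308697167/ 1221595608870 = 199.70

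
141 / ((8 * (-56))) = -141 / 448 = -0.31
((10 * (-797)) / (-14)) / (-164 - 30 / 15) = -3985 / 1162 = -3.43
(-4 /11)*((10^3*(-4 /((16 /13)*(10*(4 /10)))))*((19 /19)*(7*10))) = 20681.82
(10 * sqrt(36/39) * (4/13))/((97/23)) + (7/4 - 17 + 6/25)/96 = -1501/9600 + 1840 * sqrt(39)/16393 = 0.54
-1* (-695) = 695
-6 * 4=-24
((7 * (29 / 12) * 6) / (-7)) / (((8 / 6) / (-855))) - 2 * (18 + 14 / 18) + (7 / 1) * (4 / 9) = 666985 / 72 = 9263.68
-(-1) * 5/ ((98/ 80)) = 200/ 49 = 4.08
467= 467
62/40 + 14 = 311/20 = 15.55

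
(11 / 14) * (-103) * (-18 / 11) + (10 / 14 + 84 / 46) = 21730 / 161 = 134.97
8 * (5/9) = 40/9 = 4.44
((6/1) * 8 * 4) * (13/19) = 2496/19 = 131.37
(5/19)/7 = 5/133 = 0.04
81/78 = 27/26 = 1.04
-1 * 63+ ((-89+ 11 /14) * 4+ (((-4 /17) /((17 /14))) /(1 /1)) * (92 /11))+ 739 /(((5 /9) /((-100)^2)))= 296000115867 /22253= 13301582.52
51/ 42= 17/ 14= 1.21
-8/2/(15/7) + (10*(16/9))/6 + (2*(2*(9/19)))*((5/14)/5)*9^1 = 41554/17955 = 2.31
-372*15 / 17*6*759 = -25411320 / 17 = -1494783.53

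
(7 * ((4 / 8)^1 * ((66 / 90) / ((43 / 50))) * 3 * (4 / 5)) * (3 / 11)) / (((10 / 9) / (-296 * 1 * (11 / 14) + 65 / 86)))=-3767931 / 9245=-407.56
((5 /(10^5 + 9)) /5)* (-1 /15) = -1 /1500135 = -0.00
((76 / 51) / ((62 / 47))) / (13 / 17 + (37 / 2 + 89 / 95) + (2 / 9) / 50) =5090100 / 91045171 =0.06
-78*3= -234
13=13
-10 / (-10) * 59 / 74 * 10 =295 / 37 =7.97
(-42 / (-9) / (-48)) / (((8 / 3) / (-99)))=231 / 64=3.61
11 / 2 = 5.50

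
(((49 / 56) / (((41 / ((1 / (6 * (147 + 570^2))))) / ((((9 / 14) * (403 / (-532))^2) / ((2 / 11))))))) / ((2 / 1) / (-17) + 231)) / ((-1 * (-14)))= 30370483 / 4421602523504588800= 0.00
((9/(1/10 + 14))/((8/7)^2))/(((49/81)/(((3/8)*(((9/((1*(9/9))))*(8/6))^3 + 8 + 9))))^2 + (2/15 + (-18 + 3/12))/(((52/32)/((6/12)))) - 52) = -1718043284104875/201865294053240992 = -0.01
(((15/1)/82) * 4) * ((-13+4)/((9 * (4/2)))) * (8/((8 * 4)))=-15/164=-0.09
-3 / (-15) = 1 / 5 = 0.20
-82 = -82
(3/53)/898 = 3/47594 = 0.00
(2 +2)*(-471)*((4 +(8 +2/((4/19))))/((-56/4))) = 20253/7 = 2893.29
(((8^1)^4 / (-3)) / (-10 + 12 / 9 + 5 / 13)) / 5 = 53248 / 1615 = 32.97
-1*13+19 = 6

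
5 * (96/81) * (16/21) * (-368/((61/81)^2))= -76308480/26047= -2929.65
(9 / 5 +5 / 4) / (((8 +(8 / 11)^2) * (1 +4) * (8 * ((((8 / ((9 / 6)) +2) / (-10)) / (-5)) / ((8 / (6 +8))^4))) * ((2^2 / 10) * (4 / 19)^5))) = 8307312145 / 211441664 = 39.29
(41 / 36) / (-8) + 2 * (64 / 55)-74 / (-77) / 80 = 4429 / 2016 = 2.20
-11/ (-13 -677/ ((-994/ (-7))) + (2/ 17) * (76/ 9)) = 238986/ 364435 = 0.66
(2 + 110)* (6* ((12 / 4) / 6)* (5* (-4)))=-6720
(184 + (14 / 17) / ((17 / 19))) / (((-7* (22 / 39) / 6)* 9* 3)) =-231582 / 22253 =-10.41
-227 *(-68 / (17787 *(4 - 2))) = 7718 / 17787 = 0.43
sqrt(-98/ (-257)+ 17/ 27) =sqrt(5408565)/ 2313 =1.01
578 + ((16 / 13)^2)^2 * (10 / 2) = 16835938 / 28561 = 589.47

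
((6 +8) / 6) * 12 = 28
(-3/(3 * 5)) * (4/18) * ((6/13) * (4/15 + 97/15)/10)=-202/14625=-0.01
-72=-72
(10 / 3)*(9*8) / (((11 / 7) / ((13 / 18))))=3640 / 33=110.30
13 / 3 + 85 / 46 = 853 / 138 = 6.18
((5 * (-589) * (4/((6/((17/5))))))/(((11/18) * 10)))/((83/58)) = -763.31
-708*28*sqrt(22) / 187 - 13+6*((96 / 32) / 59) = -19824*sqrt(22) / 187 - 749 / 59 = -509.93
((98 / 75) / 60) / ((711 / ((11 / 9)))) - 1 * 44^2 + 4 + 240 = -24360992461 / 14397750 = -1692.00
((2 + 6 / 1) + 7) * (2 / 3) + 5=15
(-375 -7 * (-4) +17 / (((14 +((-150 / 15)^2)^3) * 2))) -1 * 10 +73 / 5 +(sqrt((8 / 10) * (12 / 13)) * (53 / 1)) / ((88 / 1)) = -341.88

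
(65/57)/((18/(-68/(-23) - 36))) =-1300/621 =-2.09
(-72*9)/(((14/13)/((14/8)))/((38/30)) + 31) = -160056/7777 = -20.58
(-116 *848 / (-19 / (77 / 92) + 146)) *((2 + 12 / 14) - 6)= 11902528 / 4747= 2507.38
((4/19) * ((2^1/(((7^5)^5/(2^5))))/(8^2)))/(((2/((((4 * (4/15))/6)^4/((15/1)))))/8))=65536/1567277559925220630340935746875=0.00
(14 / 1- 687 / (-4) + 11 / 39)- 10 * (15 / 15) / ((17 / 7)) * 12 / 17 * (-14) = 10221629 / 45084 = 226.72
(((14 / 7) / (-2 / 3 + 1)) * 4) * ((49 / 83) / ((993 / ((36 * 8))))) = 112896 / 27473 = 4.11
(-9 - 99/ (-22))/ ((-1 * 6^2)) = 1/ 8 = 0.12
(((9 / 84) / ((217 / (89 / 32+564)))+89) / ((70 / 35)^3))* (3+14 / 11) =116552339 / 2444288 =47.68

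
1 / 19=0.05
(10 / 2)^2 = 25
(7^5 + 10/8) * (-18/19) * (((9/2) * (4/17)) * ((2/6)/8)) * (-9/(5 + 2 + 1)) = 16337619/20672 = 790.33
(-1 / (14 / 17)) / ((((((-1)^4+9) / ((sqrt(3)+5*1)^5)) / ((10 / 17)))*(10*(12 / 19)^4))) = -46263955 / 145152 -126541691*sqrt(3) / 725760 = -620.72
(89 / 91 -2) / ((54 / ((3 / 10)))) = -31 / 5460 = -0.01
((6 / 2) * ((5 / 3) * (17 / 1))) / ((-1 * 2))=-85 / 2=-42.50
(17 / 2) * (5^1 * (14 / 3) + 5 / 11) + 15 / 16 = 107255 / 528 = 203.13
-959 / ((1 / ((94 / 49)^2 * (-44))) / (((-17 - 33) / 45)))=-532634080 / 3087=-172541.00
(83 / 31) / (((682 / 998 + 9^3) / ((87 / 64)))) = 3603279 / 722398208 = 0.00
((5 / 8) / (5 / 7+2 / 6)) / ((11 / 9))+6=12561 / 1936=6.49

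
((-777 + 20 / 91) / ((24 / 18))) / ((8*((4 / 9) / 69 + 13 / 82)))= -5399285121 / 12231856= -441.41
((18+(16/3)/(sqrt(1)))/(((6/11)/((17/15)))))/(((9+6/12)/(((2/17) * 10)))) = 3080/513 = 6.00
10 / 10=1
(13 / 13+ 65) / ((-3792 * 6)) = -11 / 3792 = -0.00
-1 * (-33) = 33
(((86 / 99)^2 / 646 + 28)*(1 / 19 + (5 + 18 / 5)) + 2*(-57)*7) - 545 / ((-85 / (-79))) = -1062.25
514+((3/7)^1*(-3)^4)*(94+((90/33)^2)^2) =83419720/14641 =5697.68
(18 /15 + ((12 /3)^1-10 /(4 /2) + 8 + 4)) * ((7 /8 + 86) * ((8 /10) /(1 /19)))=161101 /10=16110.10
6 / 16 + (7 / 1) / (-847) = 355 / 968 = 0.37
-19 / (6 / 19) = -361 / 6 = -60.17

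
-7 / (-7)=1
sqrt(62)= 7.87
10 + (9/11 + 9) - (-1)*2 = 240/11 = 21.82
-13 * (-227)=2951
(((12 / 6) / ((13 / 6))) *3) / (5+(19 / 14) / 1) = 504 / 1157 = 0.44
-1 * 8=-8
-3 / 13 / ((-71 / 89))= 267 / 923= 0.29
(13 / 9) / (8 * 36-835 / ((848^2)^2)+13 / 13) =6722437316608 / 1345004573876901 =0.00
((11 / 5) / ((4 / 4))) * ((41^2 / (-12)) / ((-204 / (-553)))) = -10225523 / 12240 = -835.42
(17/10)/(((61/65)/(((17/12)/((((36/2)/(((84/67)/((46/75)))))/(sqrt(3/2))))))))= 657475 * sqrt(6)/4512048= 0.36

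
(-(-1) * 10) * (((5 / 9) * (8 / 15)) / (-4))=-20 / 27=-0.74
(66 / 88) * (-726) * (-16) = 8712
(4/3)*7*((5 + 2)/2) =98/3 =32.67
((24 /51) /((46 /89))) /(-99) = -356 /38709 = -0.01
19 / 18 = 1.06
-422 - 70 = -492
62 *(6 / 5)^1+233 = 307.40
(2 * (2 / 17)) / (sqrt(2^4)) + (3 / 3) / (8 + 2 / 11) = 277 / 1530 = 0.18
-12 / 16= -3 / 4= -0.75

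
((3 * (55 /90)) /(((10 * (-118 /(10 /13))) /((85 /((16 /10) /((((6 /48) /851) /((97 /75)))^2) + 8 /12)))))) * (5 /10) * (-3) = 26296875 /21407103211075088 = 0.00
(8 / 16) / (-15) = -1 / 30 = -0.03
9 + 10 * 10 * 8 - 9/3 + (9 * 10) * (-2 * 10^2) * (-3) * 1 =54806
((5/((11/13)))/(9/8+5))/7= 520/3773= 0.14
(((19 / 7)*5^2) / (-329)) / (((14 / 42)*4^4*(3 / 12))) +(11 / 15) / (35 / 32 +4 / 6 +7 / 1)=45889859 / 619783360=0.07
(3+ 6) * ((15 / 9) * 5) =75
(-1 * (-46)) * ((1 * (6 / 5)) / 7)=276 / 35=7.89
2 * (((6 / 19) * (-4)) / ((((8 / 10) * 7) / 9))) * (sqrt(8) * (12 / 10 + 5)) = -6696 * sqrt(2) / 133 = -71.20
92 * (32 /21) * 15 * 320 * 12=56524800 /7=8074971.43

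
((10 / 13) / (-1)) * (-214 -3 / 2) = 2155 / 13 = 165.77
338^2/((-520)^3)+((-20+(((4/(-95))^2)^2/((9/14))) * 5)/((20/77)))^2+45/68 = 5929.65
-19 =-19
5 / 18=0.28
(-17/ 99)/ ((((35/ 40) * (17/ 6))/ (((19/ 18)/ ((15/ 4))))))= -608/ 31185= -0.02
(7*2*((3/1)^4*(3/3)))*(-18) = -20412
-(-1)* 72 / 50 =36 / 25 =1.44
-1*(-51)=51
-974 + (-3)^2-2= -967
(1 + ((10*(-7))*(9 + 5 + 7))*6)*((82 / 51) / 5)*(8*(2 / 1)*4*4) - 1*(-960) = -184883648 / 255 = -725033.91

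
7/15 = 0.47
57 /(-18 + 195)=19 /59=0.32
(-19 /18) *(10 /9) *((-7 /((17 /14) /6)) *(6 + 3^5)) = 1545460 /153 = 10101.05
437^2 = 190969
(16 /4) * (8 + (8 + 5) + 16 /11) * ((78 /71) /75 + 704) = 1234630488 /19525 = 63233.32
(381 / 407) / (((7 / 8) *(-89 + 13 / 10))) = -30480 / 2498573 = -0.01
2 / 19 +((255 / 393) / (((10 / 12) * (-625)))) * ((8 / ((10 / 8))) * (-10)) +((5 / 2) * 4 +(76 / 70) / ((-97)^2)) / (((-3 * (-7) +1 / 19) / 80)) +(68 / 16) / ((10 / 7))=33737767707653 / 819665035000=41.16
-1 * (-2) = 2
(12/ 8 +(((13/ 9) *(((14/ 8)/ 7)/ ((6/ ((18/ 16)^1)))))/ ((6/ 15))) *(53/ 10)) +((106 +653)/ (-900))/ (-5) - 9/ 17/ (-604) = 632511739/ 246432000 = 2.57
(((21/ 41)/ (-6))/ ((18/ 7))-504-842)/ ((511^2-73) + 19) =-1986745/ 385334892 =-0.01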